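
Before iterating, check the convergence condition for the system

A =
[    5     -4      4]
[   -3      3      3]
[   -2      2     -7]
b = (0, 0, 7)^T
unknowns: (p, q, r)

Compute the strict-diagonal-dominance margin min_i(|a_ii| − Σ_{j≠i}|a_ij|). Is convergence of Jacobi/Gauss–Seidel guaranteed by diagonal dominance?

row 1: |5| − (4+4) = -3
row 2: |3| − (3+3) = -3
row 3: |-7| − (2+2) = 3
minimum over rows = -3 → not strictly diagonally dominant

-3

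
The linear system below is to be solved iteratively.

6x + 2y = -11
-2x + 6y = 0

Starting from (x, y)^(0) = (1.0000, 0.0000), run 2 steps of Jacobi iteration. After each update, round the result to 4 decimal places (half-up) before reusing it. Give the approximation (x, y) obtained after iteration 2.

(-1.9444, -0.6111)

Iteration 1:
  x = (-11 - (2)·0.0000) / (6) = -1.8333
  y = (0 - (-2)·1.0000) / (6) = 0.3333
Iteration 2:
  x = (-11 - (2)·0.3333) / (6) = -1.9444
  y = (0 - (-2)·-1.8333) / (6) = -0.6111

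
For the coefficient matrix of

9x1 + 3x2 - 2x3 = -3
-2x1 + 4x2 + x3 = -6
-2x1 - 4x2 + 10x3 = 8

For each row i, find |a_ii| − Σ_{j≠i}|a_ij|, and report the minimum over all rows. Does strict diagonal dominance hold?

1

row 1: |9| − (3+2) = 4
row 2: |4| − (2+1) = 1
row 3: |10| − (2+4) = 4
minimum over rows = 1 → strictly diagonally dominant (convergence guaranteed)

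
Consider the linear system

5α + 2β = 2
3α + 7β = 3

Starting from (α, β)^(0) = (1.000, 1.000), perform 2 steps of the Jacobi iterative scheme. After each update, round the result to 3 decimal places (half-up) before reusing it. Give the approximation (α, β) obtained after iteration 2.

Iteration 1:
  α = (2 - (2)·1.000) / (5) = 0.000
  β = (3 - (3)·1.000) / (7) = 0.000
Iteration 2:
  α = (2 - (2)·0.000) / (5) = 0.400
  β = (3 - (3)·0.000) / (7) = 0.429

(0.400, 0.429)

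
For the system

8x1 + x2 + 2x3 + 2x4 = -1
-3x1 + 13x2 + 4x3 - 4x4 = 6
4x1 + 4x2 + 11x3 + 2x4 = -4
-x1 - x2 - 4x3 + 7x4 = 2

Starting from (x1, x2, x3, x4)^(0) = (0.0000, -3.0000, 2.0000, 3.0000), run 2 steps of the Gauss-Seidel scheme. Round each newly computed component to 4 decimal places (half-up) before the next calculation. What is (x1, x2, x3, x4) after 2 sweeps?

Iteration 1:
  x1 = (-1 - (1)·-3.0000 - (2)·2.0000 - (2)·3.0000) / (8) = -1.0000
  x2 = (6 - (-3)·-1.0000 - (4)·2.0000 - (-4)·3.0000) / (13) = 0.5385
  x3 = (-4 - (4)·-1.0000 - (4)·0.5385 - (2)·3.0000) / (11) = -0.7413
  x4 = (2 - (-1)·-1.0000 - (-1)·0.5385 - (-4)·-0.7413) / (7) = -0.2038
Iteration 2:
  x1 = (-1 - (1)·0.5385 - (2)·-0.7413 - (2)·-0.2038) / (8) = 0.0440
  x2 = (6 - (-3)·0.0440 - (4)·-0.7413 - (-4)·-0.2038) / (13) = 0.6371
  x3 = (-4 - (4)·0.0440 - (4)·0.6371 - (2)·-0.2038) / (11) = -0.5743
  x4 = (2 - (-1)·0.0440 - (-1)·0.6371 - (-4)·-0.5743) / (7) = 0.0548

(0.0440, 0.6371, -0.5743, 0.0548)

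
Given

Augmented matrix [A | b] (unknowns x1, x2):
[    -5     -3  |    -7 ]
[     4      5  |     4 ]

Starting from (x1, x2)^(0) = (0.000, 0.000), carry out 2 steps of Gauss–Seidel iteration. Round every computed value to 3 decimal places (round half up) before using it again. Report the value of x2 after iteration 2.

Iteration 1:
  x1 = (-7 - (-3)·0.000) / (-5) = 1.400
  x2 = (4 - (4)·1.400) / (5) = -0.320
Iteration 2:
  x1 = (-7 - (-3)·-0.320) / (-5) = 1.592
  x2 = (4 - (4)·1.592) / (5) = -0.474

-0.474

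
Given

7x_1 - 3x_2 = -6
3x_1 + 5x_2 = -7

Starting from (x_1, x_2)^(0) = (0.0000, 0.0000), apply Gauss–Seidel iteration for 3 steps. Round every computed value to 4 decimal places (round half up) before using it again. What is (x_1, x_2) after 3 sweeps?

(-1.1391, -0.7165)

Iteration 1:
  x_1 = (-6 - (-3)·0.0000) / (7) = -0.8571
  x_2 = (-7 - (3)·-0.8571) / (5) = -0.8857
Iteration 2:
  x_1 = (-6 - (-3)·-0.8857) / (7) = -1.2367
  x_2 = (-7 - (3)·-1.2367) / (5) = -0.6580
Iteration 3:
  x_1 = (-6 - (-3)·-0.6580) / (7) = -1.1391
  x_2 = (-7 - (3)·-1.1391) / (5) = -0.7165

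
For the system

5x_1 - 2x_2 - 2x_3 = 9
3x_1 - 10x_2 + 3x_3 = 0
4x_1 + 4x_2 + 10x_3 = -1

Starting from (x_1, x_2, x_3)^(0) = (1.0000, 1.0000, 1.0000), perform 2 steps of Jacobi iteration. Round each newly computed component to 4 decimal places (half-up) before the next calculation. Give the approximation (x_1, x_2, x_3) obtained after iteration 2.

(1.6800, 0.5100, -1.3800)

Iteration 1:
  x_1 = (9 - (-2)·1.0000 - (-2)·1.0000) / (5) = 2.6000
  x_2 = (0 - (3)·1.0000 - (3)·1.0000) / (-10) = 0.6000
  x_3 = (-1 - (4)·1.0000 - (4)·1.0000) / (10) = -0.9000
Iteration 2:
  x_1 = (9 - (-2)·0.6000 - (-2)·-0.9000) / (5) = 1.6800
  x_2 = (0 - (3)·2.6000 - (3)·-0.9000) / (-10) = 0.5100
  x_3 = (-1 - (4)·2.6000 - (4)·0.6000) / (10) = -1.3800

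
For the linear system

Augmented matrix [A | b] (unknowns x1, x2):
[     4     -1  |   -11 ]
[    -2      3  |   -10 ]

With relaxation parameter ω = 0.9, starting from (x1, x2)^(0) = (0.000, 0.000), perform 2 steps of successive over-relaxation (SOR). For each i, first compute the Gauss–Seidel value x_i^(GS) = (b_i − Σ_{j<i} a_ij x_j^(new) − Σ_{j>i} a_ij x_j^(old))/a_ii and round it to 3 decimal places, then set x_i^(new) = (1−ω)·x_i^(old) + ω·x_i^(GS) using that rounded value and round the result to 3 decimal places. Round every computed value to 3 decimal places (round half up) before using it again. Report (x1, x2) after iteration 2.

(-3.731, -5.687)

Iteration 1:
  x1: GS value = (-11 - (-1)·0.000) / (4) = -2.750;  x1 ← (1−ω)·0.000 + ω·-2.750 = -2.475
  x2: GS value = (-10 - (-2)·-2.475) / (3) = -4.983;  x2 ← (1−ω)·0.000 + ω·-4.983 = -4.485
Iteration 2:
  x1: GS value = (-11 - (-1)·-4.485) / (4) = -3.871;  x1 ← (1−ω)·-2.475 + ω·-3.871 = -3.731
  x2: GS value = (-10 - (-2)·-3.731) / (3) = -5.821;  x2 ← (1−ω)·-4.485 + ω·-5.821 = -5.687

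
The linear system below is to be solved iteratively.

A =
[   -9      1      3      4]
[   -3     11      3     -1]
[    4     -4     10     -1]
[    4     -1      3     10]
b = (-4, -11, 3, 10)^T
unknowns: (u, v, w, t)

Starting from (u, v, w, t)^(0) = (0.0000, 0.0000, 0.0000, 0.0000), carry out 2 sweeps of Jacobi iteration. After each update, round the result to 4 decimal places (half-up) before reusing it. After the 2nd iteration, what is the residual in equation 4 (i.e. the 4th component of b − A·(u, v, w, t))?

Iteration 1:
  u = (-4 - (1)·0.0000 - (3)·0.0000 - (4)·0.0000) / (-9) = 0.4444
  v = (-11 - (-3)·0.0000 - (3)·0.0000 - (-1)·0.0000) / (11) = -1.0000
  w = (3 - (4)·0.0000 - (-4)·0.0000 - (-1)·0.0000) / (10) = 0.3000
  t = (10 - (4)·0.0000 - (-1)·0.0000 - (3)·0.0000) / (10) = 1.0000
Iteration 2:
  u = (-4 - (1)·-1.0000 - (3)·0.3000 - (4)·1.0000) / (-9) = 0.8778
  v = (-11 - (-3)·0.4444 - (3)·0.3000 - (-1)·1.0000) / (11) = -0.8697
  w = (3 - (4)·0.4444 - (-4)·-1.0000 - (-1)·1.0000) / (10) = -0.1778
  t = (10 - (4)·0.4444 - (-1)·-1.0000 - (3)·0.3000) / (10) = 0.6322
Residual b − A·x = (2.7745, 2.3657, -1.5798, -0.1695)

-0.1695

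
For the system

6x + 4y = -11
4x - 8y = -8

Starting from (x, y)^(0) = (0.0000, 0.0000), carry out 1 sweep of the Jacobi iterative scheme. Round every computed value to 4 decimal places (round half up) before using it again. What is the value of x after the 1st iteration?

Iteration 1:
  x = (-11 - (4)·0.0000) / (6) = -1.8333
  y = (-8 - (4)·0.0000) / (-8) = 1.0000

-1.8333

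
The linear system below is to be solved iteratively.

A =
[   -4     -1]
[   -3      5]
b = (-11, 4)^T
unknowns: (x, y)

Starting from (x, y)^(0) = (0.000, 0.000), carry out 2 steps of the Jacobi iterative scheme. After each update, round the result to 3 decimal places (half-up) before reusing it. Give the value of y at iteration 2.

2.450

Iteration 1:
  x = (-11 - (-1)·0.000) / (-4) = 2.750
  y = (4 - (-3)·0.000) / (5) = 0.800
Iteration 2:
  x = (-11 - (-1)·0.800) / (-4) = 2.550
  y = (4 - (-3)·2.750) / (5) = 2.450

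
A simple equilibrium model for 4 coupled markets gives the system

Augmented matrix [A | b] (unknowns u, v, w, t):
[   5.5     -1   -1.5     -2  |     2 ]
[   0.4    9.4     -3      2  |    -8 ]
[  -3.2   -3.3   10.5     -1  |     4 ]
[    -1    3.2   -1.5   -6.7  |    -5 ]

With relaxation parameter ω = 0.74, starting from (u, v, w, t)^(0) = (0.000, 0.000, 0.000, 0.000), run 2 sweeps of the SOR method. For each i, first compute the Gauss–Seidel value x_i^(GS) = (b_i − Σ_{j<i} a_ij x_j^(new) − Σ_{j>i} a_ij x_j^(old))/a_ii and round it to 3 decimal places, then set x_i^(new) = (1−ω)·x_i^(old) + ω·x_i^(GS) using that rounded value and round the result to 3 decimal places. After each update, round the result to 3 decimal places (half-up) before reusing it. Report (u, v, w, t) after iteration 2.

(0.363, -0.803, 0.246, 0.256)

Iteration 1:
  u: GS value = (2 - (-1)·0.000 - (-1.5)·0.000 - (-2)·0.000) / (5.5) = 0.364;  u ← (1−ω)·0.000 + ω·0.364 = 0.269
  v: GS value = (-8 - (0.4)·0.269 - (-3)·0.000 - (2)·0.000) / (9.4) = -0.863;  v ← (1−ω)·0.000 + ω·-0.863 = -0.639
  w: GS value = (4 - (-3.2)·0.269 - (-3.3)·-0.639 - (-1)·0.000) / (10.5) = 0.262;  w ← (1−ω)·0.000 + ω·0.262 = 0.194
  t: GS value = (-5 - (-1)·0.269 - (3.2)·-0.639 - (-1.5)·0.194) / (-6.7) = 0.357;  t ← (1−ω)·0.000 + ω·0.357 = 0.264
Iteration 2:
  u: GS value = (2 - (-1)·-0.639 - (-1.5)·0.194 - (-2)·0.264) / (5.5) = 0.396;  u ← (1−ω)·0.269 + ω·0.396 = 0.363
  v: GS value = (-8 - (0.4)·0.363 - (-3)·0.194 - (2)·0.264) / (9.4) = -0.861;  v ← (1−ω)·-0.639 + ω·-0.861 = -0.803
  w: GS value = (4 - (-3.2)·0.363 - (-3.3)·-0.803 - (-1)·0.264) / (10.5) = 0.264;  w ← (1−ω)·0.194 + ω·0.264 = 0.246
  t: GS value = (-5 - (-1)·0.363 - (3.2)·-0.803 - (-1.5)·0.246) / (-6.7) = 0.253;  t ← (1−ω)·0.264 + ω·0.253 = 0.256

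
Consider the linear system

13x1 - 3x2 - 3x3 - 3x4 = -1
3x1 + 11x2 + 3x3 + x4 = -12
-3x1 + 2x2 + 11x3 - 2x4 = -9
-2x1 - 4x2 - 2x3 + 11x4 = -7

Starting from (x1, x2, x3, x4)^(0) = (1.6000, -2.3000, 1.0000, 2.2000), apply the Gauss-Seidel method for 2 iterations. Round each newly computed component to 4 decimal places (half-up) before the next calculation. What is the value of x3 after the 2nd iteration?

Iteration 1:
  x1 = (-1 - (-3)·-2.3000 - (-3)·1.0000 - (-3)·2.2000) / (13) = 0.1308
  x2 = (-12 - (3)·0.1308 - (3)·1.0000 - (1)·2.2000) / (11) = -1.5993
  x3 = (-9 - (-3)·0.1308 - (2)·-1.5993 - (-2)·2.2000) / (11) = -0.0917
  x4 = (-7 - (-2)·0.1308 - (-4)·-1.5993 - (-2)·-0.0917) / (11) = -1.2108
Iteration 2:
  x1 = (-1 - (-3)·-1.5993 - (-3)·-0.0917 - (-3)·-1.2108) / (13) = -0.7466
  x2 = (-12 - (3)·-0.7466 - (3)·-0.0917 - (1)·-1.2108) / (11) = -0.7522
  x3 = (-9 - (-3)·-0.7466 - (2)·-0.7522 - (-2)·-1.2108) / (11) = -1.1052
  x4 = (-7 - (-2)·-0.7466 - (-4)·-0.7522 - (-2)·-1.1052) / (11) = -1.2466

-1.1052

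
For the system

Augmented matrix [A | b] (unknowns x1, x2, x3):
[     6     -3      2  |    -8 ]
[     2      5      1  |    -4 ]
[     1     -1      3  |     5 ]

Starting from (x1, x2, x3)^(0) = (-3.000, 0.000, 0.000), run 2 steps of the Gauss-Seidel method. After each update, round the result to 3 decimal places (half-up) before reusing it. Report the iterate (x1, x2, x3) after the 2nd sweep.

(-2.141, -0.348, 2.264)

Iteration 1:
  x1 = (-8 - (-3)·0.000 - (2)·0.000) / (6) = -1.333
  x2 = (-4 - (2)·-1.333 - (1)·0.000) / (5) = -0.267
  x3 = (5 - (1)·-1.333 - (-1)·-0.267) / (3) = 2.022
Iteration 2:
  x1 = (-8 - (-3)·-0.267 - (2)·2.022) / (6) = -2.141
  x2 = (-4 - (2)·-2.141 - (1)·2.022) / (5) = -0.348
  x3 = (5 - (1)·-2.141 - (-1)·-0.348) / (3) = 2.264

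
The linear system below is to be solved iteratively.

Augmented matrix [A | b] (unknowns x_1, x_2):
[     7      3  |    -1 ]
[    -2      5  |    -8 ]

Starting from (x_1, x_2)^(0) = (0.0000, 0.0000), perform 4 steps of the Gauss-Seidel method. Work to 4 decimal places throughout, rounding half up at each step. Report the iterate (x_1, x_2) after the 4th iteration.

(0.4665, -1.4134)

Iteration 1:
  x_1 = (-1 - (3)·0.0000) / (7) = -0.1429
  x_2 = (-8 - (-2)·-0.1429) / (5) = -1.6572
Iteration 2:
  x_1 = (-1 - (3)·-1.6572) / (7) = 0.5674
  x_2 = (-8 - (-2)·0.5674) / (5) = -1.3730
Iteration 3:
  x_1 = (-1 - (3)·-1.3730) / (7) = 0.4456
  x_2 = (-8 - (-2)·0.4456) / (5) = -1.4218
Iteration 4:
  x_1 = (-1 - (3)·-1.4218) / (7) = 0.4665
  x_2 = (-8 - (-2)·0.4665) / (5) = -1.4134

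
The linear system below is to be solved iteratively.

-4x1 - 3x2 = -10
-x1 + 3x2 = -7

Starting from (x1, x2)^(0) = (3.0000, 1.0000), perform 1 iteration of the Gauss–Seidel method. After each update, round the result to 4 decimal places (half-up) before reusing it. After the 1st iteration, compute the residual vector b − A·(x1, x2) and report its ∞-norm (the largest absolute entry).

8.2500

Iteration 1:
  x1 = (-10 - (-3)·1.0000) / (-4) = 1.7500
  x2 = (-7 - (-1)·1.7500) / (3) = -1.7500
Residual b − A·x = (-8.2500, 0.0000); ∞-norm = 8.2500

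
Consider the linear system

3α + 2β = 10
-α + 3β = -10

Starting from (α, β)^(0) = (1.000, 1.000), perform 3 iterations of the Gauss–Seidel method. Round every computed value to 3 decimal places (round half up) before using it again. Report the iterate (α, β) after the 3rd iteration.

(4.453, -1.849)

Iteration 1:
  α = (10 - (2)·1.000) / (3) = 2.667
  β = (-10 - (-1)·2.667) / (3) = -2.444
Iteration 2:
  α = (10 - (2)·-2.444) / (3) = 4.963
  β = (-10 - (-1)·4.963) / (3) = -1.679
Iteration 3:
  α = (10 - (2)·-1.679) / (3) = 4.453
  β = (-10 - (-1)·4.453) / (3) = -1.849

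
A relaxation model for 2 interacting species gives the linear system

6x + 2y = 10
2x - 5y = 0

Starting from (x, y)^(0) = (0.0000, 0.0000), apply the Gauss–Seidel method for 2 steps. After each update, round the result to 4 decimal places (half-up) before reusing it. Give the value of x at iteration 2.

Iteration 1:
  x = (10 - (2)·0.0000) / (6) = 1.6667
  y = (0 - (2)·1.6667) / (-5) = 0.6667
Iteration 2:
  x = (10 - (2)·0.6667) / (6) = 1.4444
  y = (0 - (2)·1.4444) / (-5) = 0.5778

1.4444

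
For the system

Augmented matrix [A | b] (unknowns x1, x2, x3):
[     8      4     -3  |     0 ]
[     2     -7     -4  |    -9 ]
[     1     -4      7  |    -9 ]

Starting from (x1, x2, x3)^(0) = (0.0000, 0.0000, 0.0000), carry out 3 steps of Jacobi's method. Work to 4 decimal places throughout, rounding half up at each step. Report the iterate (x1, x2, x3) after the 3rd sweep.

(-1.2168, 1.2791, 0.0295)

Iteration 1:
  x1 = (0 - (4)·0.0000 - (-3)·0.0000) / (8) = 0.0000
  x2 = (-9 - (2)·0.0000 - (-4)·0.0000) / (-7) = 1.2857
  x3 = (-9 - (1)·0.0000 - (-4)·0.0000) / (7) = -1.2857
Iteration 2:
  x1 = (0 - (4)·1.2857 - (-3)·-1.2857) / (8) = -1.1250
  x2 = (-9 - (2)·0.0000 - (-4)·-1.2857) / (-7) = 2.0204
  x3 = (-9 - (1)·0.0000 - (-4)·1.2857) / (7) = -0.5510
Iteration 3:
  x1 = (0 - (4)·2.0204 - (-3)·-0.5510) / (8) = -1.2168
  x2 = (-9 - (2)·-1.1250 - (-4)·-0.5510) / (-7) = 1.2791
  x3 = (-9 - (1)·-1.1250 - (-4)·2.0204) / (7) = 0.0295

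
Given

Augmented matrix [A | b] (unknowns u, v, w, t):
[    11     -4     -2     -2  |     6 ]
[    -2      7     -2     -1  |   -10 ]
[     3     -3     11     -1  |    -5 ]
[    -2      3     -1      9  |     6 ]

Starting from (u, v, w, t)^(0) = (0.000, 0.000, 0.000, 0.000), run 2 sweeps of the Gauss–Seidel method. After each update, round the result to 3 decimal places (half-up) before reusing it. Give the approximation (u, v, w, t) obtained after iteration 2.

Iteration 1:
  u = (6 - (-4)·0.000 - (-2)·0.000 - (-2)·0.000) / (11) = 0.545
  v = (-10 - (-2)·0.545 - (-2)·0.000 - (-1)·0.000) / (7) = -1.273
  w = (-5 - (3)·0.545 - (-3)·-1.273 - (-1)·0.000) / (11) = -0.950
  t = (6 - (-2)·0.545 - (3)·-1.273 - (-1)·-0.950) / (9) = 1.107
Iteration 2:
  u = (6 - (-4)·-1.273 - (-2)·-0.950 - (-2)·1.107) / (11) = 0.111
  v = (-10 - (-2)·0.111 - (-2)·-0.950 - (-1)·1.107) / (7) = -1.510
  w = (-5 - (3)·0.111 - (-3)·-1.510 - (-1)·1.107) / (11) = -0.796
  t = (6 - (-2)·0.111 - (3)·-1.510 - (-1)·-0.796) / (9) = 1.106

(0.111, -1.510, -0.796, 1.106)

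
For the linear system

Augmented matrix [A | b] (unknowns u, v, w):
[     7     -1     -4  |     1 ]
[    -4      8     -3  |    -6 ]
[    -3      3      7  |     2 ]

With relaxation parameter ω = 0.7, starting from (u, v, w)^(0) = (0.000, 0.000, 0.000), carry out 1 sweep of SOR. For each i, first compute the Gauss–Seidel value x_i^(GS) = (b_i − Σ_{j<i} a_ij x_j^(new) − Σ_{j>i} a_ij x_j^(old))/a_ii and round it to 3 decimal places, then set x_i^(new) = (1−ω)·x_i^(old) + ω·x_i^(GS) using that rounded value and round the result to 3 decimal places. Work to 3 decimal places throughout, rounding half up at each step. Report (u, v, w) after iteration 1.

Iteration 1:
  u: GS value = (1 - (-1)·0.000 - (-4)·0.000) / (7) = 0.143;  u ← (1−ω)·0.000 + ω·0.143 = 0.100
  v: GS value = (-6 - (-4)·0.100 - (-3)·0.000) / (8) = -0.700;  v ← (1−ω)·0.000 + ω·-0.700 = -0.490
  w: GS value = (2 - (-3)·0.100 - (3)·-0.490) / (7) = 0.539;  w ← (1−ω)·0.000 + ω·0.539 = 0.377

(0.100, -0.490, 0.377)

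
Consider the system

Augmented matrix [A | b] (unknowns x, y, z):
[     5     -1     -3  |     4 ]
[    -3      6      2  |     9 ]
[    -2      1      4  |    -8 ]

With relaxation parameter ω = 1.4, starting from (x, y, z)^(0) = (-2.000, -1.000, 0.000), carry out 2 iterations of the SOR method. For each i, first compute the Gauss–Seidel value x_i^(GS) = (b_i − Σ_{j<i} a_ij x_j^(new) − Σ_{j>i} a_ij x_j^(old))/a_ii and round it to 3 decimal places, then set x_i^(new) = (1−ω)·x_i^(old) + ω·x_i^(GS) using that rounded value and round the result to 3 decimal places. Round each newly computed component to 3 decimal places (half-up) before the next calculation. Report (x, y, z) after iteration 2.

(-0.975, 1.325, -2.775)

Iteration 1:
  x: GS value = (4 - (-1)·-1.000 - (-3)·0.000) / (5) = 0.600;  x ← (1−ω)·-2.000 + ω·0.600 = 1.640
  y: GS value = (9 - (-3)·1.640 - (2)·0.000) / (6) = 2.320;  y ← (1−ω)·-1.000 + ω·2.320 = 3.648
  z: GS value = (-8 - (-2)·1.640 - (1)·3.648) / (4) = -2.092;  z ← (1−ω)·0.000 + ω·-2.092 = -2.929
Iteration 2:
  x: GS value = (4 - (-1)·3.648 - (-3)·-2.929) / (5) = -0.228;  x ← (1−ω)·1.640 + ω·-0.228 = -0.975
  y: GS value = (9 - (-3)·-0.975 - (2)·-2.929) / (6) = 1.989;  y ← (1−ω)·3.648 + ω·1.989 = 1.325
  z: GS value = (-8 - (-2)·-0.975 - (1)·1.325) / (4) = -2.819;  z ← (1−ω)·-2.929 + ω·-2.819 = -2.775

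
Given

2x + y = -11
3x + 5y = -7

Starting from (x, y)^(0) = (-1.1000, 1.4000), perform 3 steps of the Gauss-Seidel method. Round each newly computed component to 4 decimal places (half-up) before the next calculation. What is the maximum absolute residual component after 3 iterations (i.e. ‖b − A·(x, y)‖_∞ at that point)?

0.0828

Iteration 1:
  x = (-11 - (1)·1.4000) / (2) = -6.2000
  y = (-7 - (3)·-6.2000) / (5) = 2.3200
Iteration 2:
  x = (-11 - (1)·2.3200) / (2) = -6.6600
  y = (-7 - (3)·-6.6600) / (5) = 2.5960
Iteration 3:
  x = (-11 - (1)·2.5960) / (2) = -6.7980
  y = (-7 - (3)·-6.7980) / (5) = 2.6788
Residual b − A·x = (-0.0828, 0.0000); ∞-norm = 0.0828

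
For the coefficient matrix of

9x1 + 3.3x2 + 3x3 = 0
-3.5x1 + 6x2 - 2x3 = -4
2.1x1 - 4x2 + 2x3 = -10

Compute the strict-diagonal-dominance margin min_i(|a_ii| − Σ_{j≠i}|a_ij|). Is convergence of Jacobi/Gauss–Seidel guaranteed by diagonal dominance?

-4.1

row 1: |9| − (3.3+3) = 2.7
row 2: |6| − (3.5+2) = 0.5
row 3: |2| − (2.1+4) = -4.1
minimum over rows = -4.1 → not strictly diagonally dominant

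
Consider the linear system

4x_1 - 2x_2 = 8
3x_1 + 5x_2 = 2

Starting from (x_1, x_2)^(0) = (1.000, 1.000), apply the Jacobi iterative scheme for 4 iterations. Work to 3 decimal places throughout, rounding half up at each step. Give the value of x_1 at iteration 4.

Iteration 1:
  x_1 = (8 - (-2)·1.000) / (4) = 2.500
  x_2 = (2 - (3)·1.000) / (5) = -0.200
Iteration 2:
  x_1 = (8 - (-2)·-0.200) / (4) = 1.900
  x_2 = (2 - (3)·2.500) / (5) = -1.100
Iteration 3:
  x_1 = (8 - (-2)·-1.100) / (4) = 1.450
  x_2 = (2 - (3)·1.900) / (5) = -0.740
Iteration 4:
  x_1 = (8 - (-2)·-0.740) / (4) = 1.630
  x_2 = (2 - (3)·1.450) / (5) = -0.470

1.630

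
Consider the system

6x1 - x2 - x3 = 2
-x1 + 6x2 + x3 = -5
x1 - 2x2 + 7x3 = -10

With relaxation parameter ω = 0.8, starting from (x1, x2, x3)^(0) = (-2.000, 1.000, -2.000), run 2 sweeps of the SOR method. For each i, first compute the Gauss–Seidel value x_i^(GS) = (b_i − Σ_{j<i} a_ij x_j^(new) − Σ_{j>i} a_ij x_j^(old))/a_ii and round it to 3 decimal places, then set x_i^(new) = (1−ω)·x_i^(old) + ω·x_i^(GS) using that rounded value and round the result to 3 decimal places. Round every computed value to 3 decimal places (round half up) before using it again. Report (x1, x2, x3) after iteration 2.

(-0.027, -0.509, -1.569)

Iteration 1:
  x1: GS value = (2 - (-1)·1.000 - (-1)·-2.000) / (6) = 0.167;  x1 ← (1−ω)·-2.000 + ω·0.167 = -0.266
  x2: GS value = (-5 - (-1)·-0.266 - (1)·-2.000) / (6) = -0.544;  x2 ← (1−ω)·1.000 + ω·-0.544 = -0.235
  x3: GS value = (-10 - (1)·-0.266 - (-2)·-0.235) / (7) = -1.458;  x3 ← (1−ω)·-2.000 + ω·-1.458 = -1.566
Iteration 2:
  x1: GS value = (2 - (-1)·-0.235 - (-1)·-1.566) / (6) = 0.033;  x1 ← (1−ω)·-0.266 + ω·0.033 = -0.027
  x2: GS value = (-5 - (-1)·-0.027 - (1)·-1.566) / (6) = -0.577;  x2 ← (1−ω)·-0.235 + ω·-0.577 = -0.509
  x3: GS value = (-10 - (1)·-0.027 - (-2)·-0.509) / (7) = -1.570;  x3 ← (1−ω)·-1.566 + ω·-1.570 = -1.569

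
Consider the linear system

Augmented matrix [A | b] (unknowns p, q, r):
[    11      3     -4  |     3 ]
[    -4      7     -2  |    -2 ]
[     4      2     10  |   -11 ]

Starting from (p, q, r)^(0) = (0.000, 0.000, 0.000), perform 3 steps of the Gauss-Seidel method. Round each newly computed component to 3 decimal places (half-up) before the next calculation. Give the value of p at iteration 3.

Iteration 1:
  p = (3 - (3)·0.000 - (-4)·0.000) / (11) = 0.273
  q = (-2 - (-4)·0.273 - (-2)·0.000) / (7) = -0.130
  r = (-11 - (4)·0.273 - (2)·-0.130) / (10) = -1.183
Iteration 2:
  p = (3 - (3)·-0.130 - (-4)·-1.183) / (11) = -0.122
  q = (-2 - (-4)·-0.122 - (-2)·-1.183) / (7) = -0.693
  r = (-11 - (4)·-0.122 - (2)·-0.693) / (10) = -0.913
Iteration 3:
  p = (3 - (3)·-0.693 - (-4)·-0.913) / (11) = 0.130
  q = (-2 - (-4)·0.130 - (-2)·-0.913) / (7) = -0.472
  r = (-11 - (4)·0.130 - (2)·-0.472) / (10) = -1.058

0.130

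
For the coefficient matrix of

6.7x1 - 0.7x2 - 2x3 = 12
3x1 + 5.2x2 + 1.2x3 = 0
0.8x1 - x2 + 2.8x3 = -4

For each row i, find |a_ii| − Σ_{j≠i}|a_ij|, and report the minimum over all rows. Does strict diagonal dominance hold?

1

row 1: |6.7| − (0.7+2) = 4
row 2: |5.2| − (3+1.2) = 1
row 3: |2.8| − (0.8+1) = 1
minimum over rows = 1 → strictly diagonally dominant (convergence guaranteed)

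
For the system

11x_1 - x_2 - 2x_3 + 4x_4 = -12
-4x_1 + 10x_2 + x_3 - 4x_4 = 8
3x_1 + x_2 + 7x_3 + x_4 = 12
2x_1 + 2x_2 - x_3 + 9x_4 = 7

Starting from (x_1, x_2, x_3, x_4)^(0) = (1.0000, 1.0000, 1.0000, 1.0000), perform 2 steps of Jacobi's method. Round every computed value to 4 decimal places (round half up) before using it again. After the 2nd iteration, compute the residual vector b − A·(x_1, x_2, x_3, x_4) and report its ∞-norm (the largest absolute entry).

2.6378

Iteration 1:
  x_1 = (-12 - (-1)·1.0000 - (-2)·1.0000 - (4)·1.0000) / (11) = -1.1818
  x_2 = (8 - (-4)·1.0000 - (1)·1.0000 - (-4)·1.0000) / (10) = 1.5000
  x_3 = (12 - (3)·1.0000 - (1)·1.0000 - (1)·1.0000) / (7) = 1.0000
  x_4 = (7 - (2)·1.0000 - (2)·1.0000 - (-1)·1.0000) / (9) = 0.4444
Iteration 2:
  x_1 = (-12 - (-1)·1.5000 - (-2)·1.0000 - (4)·0.4444) / (11) = -0.9343
  x_2 = (8 - (-4)·-1.1818 - (1)·1.0000 - (-4)·0.4444) / (10) = 0.4050
  x_3 = (12 - (3)·-1.1818 - (1)·1.5000 - (1)·0.4444) / (7) = 1.9430
  x_4 = (7 - (2)·-1.1818 - (2)·1.5000 - (-1)·1.0000) / (9) = 0.8182
Residual b − A·x = (-0.7045, 1.5426, -0.0213, 2.6378); ∞-norm = 2.6378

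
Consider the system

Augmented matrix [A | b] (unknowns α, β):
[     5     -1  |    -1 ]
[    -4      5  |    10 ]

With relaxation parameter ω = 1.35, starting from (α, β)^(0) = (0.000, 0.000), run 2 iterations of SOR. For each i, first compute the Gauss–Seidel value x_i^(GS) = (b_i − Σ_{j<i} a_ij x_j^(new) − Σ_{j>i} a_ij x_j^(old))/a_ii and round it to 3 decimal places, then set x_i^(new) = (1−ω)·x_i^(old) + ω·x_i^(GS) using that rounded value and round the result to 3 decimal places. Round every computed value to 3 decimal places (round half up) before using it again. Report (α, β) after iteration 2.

Iteration 1:
  α: GS value = (-1 - (-1)·0.000) / (5) = -0.200;  α ← (1−ω)·0.000 + ω·-0.200 = -0.270
  β: GS value = (10 - (-4)·-0.270) / (5) = 1.784;  β ← (1−ω)·0.000 + ω·1.784 = 2.408
Iteration 2:
  α: GS value = (-1 - (-1)·2.408) / (5) = 0.282;  α ← (1−ω)·-0.270 + ω·0.282 = 0.475
  β: GS value = (10 - (-4)·0.475) / (5) = 2.380;  β ← (1−ω)·2.408 + ω·2.380 = 2.370

(0.475, 2.370)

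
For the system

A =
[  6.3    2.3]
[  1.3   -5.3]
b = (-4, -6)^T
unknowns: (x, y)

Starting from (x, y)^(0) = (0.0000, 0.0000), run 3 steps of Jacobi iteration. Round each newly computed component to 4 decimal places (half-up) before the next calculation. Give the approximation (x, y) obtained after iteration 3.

Iteration 1:
  x = (-4 - (2.3)·0.0000) / (6.3) = -0.6349
  y = (-6 - (1.3)·0.0000) / (-5.3) = 1.1321
Iteration 2:
  x = (-4 - (2.3)·1.1321) / (6.3) = -1.0482
  y = (-6 - (1.3)·-0.6349) / (-5.3) = 0.9763
Iteration 3:
  x = (-4 - (2.3)·0.9763) / (6.3) = -0.9913
  y = (-6 - (1.3)·-1.0482) / (-5.3) = 0.8750

(-0.9913, 0.8750)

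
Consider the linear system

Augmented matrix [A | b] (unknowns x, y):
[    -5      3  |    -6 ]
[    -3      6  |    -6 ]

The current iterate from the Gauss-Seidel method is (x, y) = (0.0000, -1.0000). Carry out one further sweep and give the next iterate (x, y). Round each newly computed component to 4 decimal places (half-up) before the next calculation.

One sweep:
  x = (-6 - (3)·-1.0000) / (-5) = 0.6000
  y = (-6 - (-3)·0.6000) / (6) = -0.7000

(0.6000, -0.7000)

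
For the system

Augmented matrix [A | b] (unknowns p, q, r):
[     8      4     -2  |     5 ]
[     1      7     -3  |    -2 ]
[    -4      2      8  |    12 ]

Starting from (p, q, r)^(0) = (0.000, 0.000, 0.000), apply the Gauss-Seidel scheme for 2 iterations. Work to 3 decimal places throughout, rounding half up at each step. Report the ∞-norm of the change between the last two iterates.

0.722

Iteration 1:
  p = (5 - (4)·0.000 - (-2)·0.000) / (8) = 0.625
  q = (-2 - (1)·0.625 - (-3)·0.000) / (7) = -0.375
  r = (12 - (-4)·0.625 - (2)·-0.375) / (8) = 1.906
Iteration 2:
  p = (5 - (4)·-0.375 - (-2)·1.906) / (8) = 1.289
  q = (-2 - (1)·1.289 - (-3)·1.906) / (7) = 0.347
  r = (12 - (-4)·1.289 - (2)·0.347) / (8) = 2.058
Change: (0.664, 0.722, 0.152) → max |·| = 0.722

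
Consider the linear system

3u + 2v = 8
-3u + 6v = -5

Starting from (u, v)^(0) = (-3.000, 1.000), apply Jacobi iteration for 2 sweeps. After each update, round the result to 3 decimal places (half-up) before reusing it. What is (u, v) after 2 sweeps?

Iteration 1:
  u = (8 - (2)·1.000) / (3) = 2.000
  v = (-5 - (-3)·-3.000) / (6) = -2.333
Iteration 2:
  u = (8 - (2)·-2.333) / (3) = 4.222
  v = (-5 - (-3)·2.000) / (6) = 0.167

(4.222, 0.167)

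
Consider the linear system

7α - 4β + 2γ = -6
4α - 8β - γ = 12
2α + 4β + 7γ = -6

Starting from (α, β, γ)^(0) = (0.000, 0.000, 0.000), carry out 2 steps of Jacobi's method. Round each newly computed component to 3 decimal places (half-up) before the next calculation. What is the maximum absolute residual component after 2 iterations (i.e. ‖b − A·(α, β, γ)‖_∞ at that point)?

3.553

Iteration 1:
  α = (-6 - (-4)·0.000 - (2)·0.000) / (7) = -0.857
  β = (12 - (4)·0.000 - (-1)·0.000) / (-8) = -1.500
  γ = (-6 - (2)·0.000 - (4)·0.000) / (7) = -0.857
Iteration 2:
  α = (-6 - (-4)·-1.500 - (2)·-0.857) / (7) = -1.469
  β = (12 - (4)·-0.857 - (-1)·-0.857) / (-8) = -1.821
  γ = (-6 - (2)·-0.857 - (4)·-1.500) / (7) = 0.245
Residual b − A·x = (-3.491, 3.553, 2.507); ∞-norm = 3.553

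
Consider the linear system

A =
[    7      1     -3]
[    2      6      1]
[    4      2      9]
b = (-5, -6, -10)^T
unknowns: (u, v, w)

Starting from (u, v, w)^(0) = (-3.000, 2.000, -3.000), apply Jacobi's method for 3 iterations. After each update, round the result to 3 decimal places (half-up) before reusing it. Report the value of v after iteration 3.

Iteration 1:
  u = (-5 - (1)·2.000 - (-3)·-3.000) / (7) = -2.286
  v = (-6 - (2)·-3.000 - (1)·-3.000) / (6) = 0.500
  w = (-10 - (4)·-3.000 - (2)·2.000) / (9) = -0.222
Iteration 2:
  u = (-5 - (1)·0.500 - (-3)·-0.222) / (7) = -0.881
  v = (-6 - (2)·-2.286 - (1)·-0.222) / (6) = -0.201
  w = (-10 - (4)·-2.286 - (2)·0.500) / (9) = -0.206
Iteration 3:
  u = (-5 - (1)·-0.201 - (-3)·-0.206) / (7) = -0.774
  v = (-6 - (2)·-0.881 - (1)·-0.206) / (6) = -0.672
  w = (-10 - (4)·-0.881 - (2)·-0.201) / (9) = -0.675

-0.672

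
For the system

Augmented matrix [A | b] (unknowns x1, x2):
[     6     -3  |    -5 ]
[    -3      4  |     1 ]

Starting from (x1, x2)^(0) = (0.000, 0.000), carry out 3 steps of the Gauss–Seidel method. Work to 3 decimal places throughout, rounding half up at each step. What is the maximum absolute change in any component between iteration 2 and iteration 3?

0.070

Iteration 1:
  x1 = (-5 - (-3)·0.000) / (6) = -0.833
  x2 = (1 - (-3)·-0.833) / (4) = -0.375
Iteration 2:
  x1 = (-5 - (-3)·-0.375) / (6) = -1.021
  x2 = (1 - (-3)·-1.021) / (4) = -0.516
Iteration 3:
  x1 = (-5 - (-3)·-0.516) / (6) = -1.091
  x2 = (1 - (-3)·-1.091) / (4) = -0.568
Change: (-0.070, -0.052) → max |·| = 0.070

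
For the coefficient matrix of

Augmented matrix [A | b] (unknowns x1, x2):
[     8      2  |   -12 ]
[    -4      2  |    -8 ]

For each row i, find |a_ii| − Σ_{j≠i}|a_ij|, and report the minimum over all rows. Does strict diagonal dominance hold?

-2

row 1: |8| − (2) = 6
row 2: |2| − (4) = -2
minimum over rows = -2 → not strictly diagonally dominant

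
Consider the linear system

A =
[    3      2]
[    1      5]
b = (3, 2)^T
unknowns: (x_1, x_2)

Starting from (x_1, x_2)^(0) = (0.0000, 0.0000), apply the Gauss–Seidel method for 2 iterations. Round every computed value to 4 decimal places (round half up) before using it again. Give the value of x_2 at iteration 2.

Iteration 1:
  x_1 = (3 - (2)·0.0000) / (3) = 1.0000
  x_2 = (2 - (1)·1.0000) / (5) = 0.2000
Iteration 2:
  x_1 = (3 - (2)·0.2000) / (3) = 0.8667
  x_2 = (2 - (1)·0.8667) / (5) = 0.2267

0.2267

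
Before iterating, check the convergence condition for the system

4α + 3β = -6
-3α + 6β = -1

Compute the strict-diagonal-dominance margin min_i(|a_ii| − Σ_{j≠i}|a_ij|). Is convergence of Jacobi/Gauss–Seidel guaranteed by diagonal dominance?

row 1: |4| − (3) = 1
row 2: |6| − (3) = 3
minimum over rows = 1 → strictly diagonally dominant (convergence guaranteed)

1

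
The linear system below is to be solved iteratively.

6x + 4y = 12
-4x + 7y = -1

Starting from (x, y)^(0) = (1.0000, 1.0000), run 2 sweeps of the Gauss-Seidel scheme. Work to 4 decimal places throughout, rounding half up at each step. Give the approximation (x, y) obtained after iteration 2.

Iteration 1:
  x = (12 - (4)·1.0000) / (6) = 1.3333
  y = (-1 - (-4)·1.3333) / (7) = 0.6190
Iteration 2:
  x = (12 - (4)·0.6190) / (6) = 1.5873
  y = (-1 - (-4)·1.5873) / (7) = 0.7642

(1.5873, 0.7642)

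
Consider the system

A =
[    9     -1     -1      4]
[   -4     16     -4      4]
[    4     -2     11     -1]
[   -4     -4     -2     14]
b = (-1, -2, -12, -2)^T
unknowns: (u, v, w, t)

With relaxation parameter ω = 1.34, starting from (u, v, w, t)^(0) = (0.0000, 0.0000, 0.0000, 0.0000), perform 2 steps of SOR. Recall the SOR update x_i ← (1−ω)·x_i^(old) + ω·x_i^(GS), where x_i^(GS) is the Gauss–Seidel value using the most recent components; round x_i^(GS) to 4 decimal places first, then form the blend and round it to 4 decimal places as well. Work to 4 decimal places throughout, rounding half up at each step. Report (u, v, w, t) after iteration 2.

Iteration 1:
  u: GS value = (-1 - (-1)·0.0000 - (-1)·0.0000 - (4)·0.0000) / (9) = -0.1111;  u ← (1−ω)·0.0000 + ω·-0.1111 = -0.1489
  v: GS value = (-2 - (-4)·-0.1489 - (-4)·0.0000 - (4)·0.0000) / (16) = -0.1622;  v ← (1−ω)·0.0000 + ω·-0.1622 = -0.2173
  w: GS value = (-12 - (4)·-0.1489 - (-2)·-0.2173 - (-1)·0.0000) / (11) = -1.0763;  w ← (1−ω)·0.0000 + ω·-1.0763 = -1.4422
  t: GS value = (-2 - (-4)·-0.1489 - (-4)·-0.2173 - (-2)·-1.4422) / (14) = -0.4535;  t ← (1−ω)·0.0000 + ω·-0.4535 = -0.6077
Iteration 2:
  u: GS value = (-1 - (-1)·-0.2173 - (-1)·-1.4422 - (4)·-0.6077) / (9) = -0.0254;  u ← (1−ω)·-0.1489 + ω·-0.0254 = 0.0166
  v: GS value = (-2 - (-4)·0.0166 - (-4)·-1.4422 - (4)·-0.6077) / (16) = -0.3295;  v ← (1−ω)·-0.2173 + ω·-0.3295 = -0.3676
  w: GS value = (-12 - (4)·0.0166 - (-2)·-0.3676 - (-1)·-0.6077) / (11) = -1.2190;  w ← (1−ω)·-1.4422 + ω·-1.2190 = -1.1431
  t: GS value = (-2 - (-4)·0.0166 - (-4)·-0.3676 - (-2)·-1.1431) / (14) = -0.4064;  t ← (1−ω)·-0.6077 + ω·-0.4064 = -0.3380

(0.0166, -0.3676, -1.1431, -0.3380)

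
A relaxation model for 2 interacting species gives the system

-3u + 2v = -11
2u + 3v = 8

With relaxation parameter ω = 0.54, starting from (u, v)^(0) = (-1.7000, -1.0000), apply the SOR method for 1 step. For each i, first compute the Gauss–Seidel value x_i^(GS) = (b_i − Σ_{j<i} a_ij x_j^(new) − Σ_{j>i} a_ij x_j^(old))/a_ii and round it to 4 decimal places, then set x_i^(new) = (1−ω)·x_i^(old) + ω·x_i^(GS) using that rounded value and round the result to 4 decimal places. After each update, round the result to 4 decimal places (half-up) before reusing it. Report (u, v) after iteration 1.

Iteration 1:
  u: GS value = (-11 - (2)·-1.0000) / (-3) = 3.0000;  u ← (1−ω)·-1.7000 + ω·3.0000 = 0.8380
  v: GS value = (8 - (2)·0.8380) / (3) = 2.1080;  v ← (1−ω)·-1.0000 + ω·2.1080 = 0.6783

(0.8380, 0.6783)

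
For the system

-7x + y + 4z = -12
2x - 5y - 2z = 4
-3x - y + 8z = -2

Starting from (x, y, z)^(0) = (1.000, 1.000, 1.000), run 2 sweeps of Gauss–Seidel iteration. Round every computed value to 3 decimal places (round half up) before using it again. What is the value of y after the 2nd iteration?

-0.236

Iteration 1:
  x = (-12 - (1)·1.000 - (4)·1.000) / (-7) = 2.429
  y = (4 - (2)·2.429 - (-2)·1.000) / (-5) = -0.228
  z = (-2 - (-3)·2.429 - (-1)·-0.228) / (8) = 0.632
Iteration 2:
  x = (-12 - (1)·-0.228 - (4)·0.632) / (-7) = 2.043
  y = (4 - (2)·2.043 - (-2)·0.632) / (-5) = -0.236
  z = (-2 - (-3)·2.043 - (-1)·-0.236) / (8) = 0.487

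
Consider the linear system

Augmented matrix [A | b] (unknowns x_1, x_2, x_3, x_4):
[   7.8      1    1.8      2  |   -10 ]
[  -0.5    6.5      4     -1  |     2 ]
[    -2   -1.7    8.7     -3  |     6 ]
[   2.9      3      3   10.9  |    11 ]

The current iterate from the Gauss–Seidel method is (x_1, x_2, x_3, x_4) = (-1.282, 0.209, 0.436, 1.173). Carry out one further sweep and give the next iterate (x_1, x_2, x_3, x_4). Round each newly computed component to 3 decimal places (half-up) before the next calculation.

One sweep:
  x_1 = (-10 - (1)·0.209 - (1.8)·0.436 - (2)·1.173) / (7.8) = -1.710
  x_2 = (2 - (-0.5)·-1.710 - (4)·0.436 - (-1)·1.173) / (6.5) = 0.088
  x_3 = (6 - (-2)·-1.710 - (-1.7)·0.088 - (-3)·1.173) / (8.7) = 0.718
  x_4 = (11 - (2.9)·-1.710 - (3)·0.088 - (3)·0.718) / (10.9) = 1.242

(-1.710, 0.088, 0.718, 1.242)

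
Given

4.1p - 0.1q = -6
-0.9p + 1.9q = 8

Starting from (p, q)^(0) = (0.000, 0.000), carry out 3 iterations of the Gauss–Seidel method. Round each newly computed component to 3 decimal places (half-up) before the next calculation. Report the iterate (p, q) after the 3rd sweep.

Iteration 1:
  p = (-6 - (-0.1)·0.000) / (4.1) = -1.463
  q = (8 - (-0.9)·-1.463) / (1.9) = 3.518
Iteration 2:
  p = (-6 - (-0.1)·3.518) / (4.1) = -1.378
  q = (8 - (-0.9)·-1.378) / (1.9) = 3.558
Iteration 3:
  p = (-6 - (-0.1)·3.558) / (4.1) = -1.377
  q = (8 - (-0.9)·-1.377) / (1.9) = 3.558

(-1.377, 3.558)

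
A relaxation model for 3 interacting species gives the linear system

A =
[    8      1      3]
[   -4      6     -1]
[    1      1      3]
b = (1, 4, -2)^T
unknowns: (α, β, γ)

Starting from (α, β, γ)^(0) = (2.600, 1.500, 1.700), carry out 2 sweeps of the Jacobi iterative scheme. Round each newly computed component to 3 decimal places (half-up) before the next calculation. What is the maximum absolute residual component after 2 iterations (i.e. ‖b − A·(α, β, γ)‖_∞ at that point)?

5.714

Iteration 1:
  α = (1 - (1)·1.500 - (3)·1.700) / (8) = -0.700
  β = (4 - (-4)·2.600 - (-1)·1.700) / (6) = 2.683
  γ = (-2 - (1)·2.600 - (1)·1.500) / (3) = -2.033
Iteration 2:
  α = (1 - (1)·2.683 - (3)·-2.033) / (8) = 0.552
  β = (4 - (-4)·-0.700 - (-1)·-2.033) / (6) = -0.139
  γ = (-2 - (1)·-0.700 - (1)·2.683) / (3) = -1.328
Residual b − A·x = (0.707, 5.714, 1.571); ∞-norm = 5.714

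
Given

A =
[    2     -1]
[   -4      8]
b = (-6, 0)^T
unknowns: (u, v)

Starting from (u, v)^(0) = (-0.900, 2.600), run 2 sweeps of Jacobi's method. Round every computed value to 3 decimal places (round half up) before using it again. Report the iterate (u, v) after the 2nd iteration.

(-3.225, -0.850)

Iteration 1:
  u = (-6 - (-1)·2.600) / (2) = -1.700
  v = (0 - (-4)·-0.900) / (8) = -0.450
Iteration 2:
  u = (-6 - (-1)·-0.450) / (2) = -3.225
  v = (0 - (-4)·-1.700) / (8) = -0.850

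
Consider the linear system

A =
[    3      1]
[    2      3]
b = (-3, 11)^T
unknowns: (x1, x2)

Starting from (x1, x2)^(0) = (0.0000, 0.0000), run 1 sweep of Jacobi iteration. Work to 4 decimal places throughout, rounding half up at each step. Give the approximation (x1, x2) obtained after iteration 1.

(-1.0000, 3.6667)

Iteration 1:
  x1 = (-3 - (1)·0.0000) / (3) = -1.0000
  x2 = (11 - (2)·0.0000) / (3) = 3.6667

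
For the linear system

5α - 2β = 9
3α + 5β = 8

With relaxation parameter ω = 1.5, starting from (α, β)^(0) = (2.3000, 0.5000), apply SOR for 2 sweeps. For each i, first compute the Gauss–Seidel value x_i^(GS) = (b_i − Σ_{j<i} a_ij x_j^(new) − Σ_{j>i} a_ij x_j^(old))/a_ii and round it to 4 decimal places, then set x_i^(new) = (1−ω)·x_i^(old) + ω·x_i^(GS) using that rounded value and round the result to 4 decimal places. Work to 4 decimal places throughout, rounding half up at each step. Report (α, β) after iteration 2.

Iteration 1:
  α: GS value = (9 - (-2)·0.5000) / (5) = 2.0000;  α ← (1−ω)·2.3000 + ω·2.0000 = 1.8500
  β: GS value = (8 - (3)·1.8500) / (5) = 0.4900;  β ← (1−ω)·0.5000 + ω·0.4900 = 0.4850
Iteration 2:
  α: GS value = (9 - (-2)·0.4850) / (5) = 1.9940;  α ← (1−ω)·1.8500 + ω·1.9940 = 2.0660
  β: GS value = (8 - (3)·2.0660) / (5) = 0.3604;  β ← (1−ω)·0.4850 + ω·0.3604 = 0.2981

(2.0660, 0.2981)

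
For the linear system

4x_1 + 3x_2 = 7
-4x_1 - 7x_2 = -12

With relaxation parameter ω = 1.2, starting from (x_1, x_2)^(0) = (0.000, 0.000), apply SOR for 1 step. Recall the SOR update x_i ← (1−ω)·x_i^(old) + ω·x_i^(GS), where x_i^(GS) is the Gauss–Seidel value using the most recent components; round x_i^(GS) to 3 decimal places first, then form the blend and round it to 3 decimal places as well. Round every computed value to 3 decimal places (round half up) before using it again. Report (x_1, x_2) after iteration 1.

(2.100, 0.617)

Iteration 1:
  x_1: GS value = (7 - (3)·0.000) / (4) = 1.750;  x_1 ← (1−ω)·0.000 + ω·1.750 = 2.100
  x_2: GS value = (-12 - (-4)·2.100) / (-7) = 0.514;  x_2 ← (1−ω)·0.000 + ω·0.514 = 0.617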